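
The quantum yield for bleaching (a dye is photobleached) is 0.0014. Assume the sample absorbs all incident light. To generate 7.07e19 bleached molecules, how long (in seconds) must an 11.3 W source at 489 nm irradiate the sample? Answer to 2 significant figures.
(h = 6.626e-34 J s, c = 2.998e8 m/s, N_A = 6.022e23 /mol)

t ≈ 1800 s

Product: 7.07e19 / 6.022e23 = 1.174e-4 mol.
Photons that must be absorbed: 1.174e-4 / 0.0014 = 0.08386 mol.
Photon energy: hc/λ = 4.062e-19 J; per mole, 2.446e5 J mol⁻¹.
Energy required: 0.08386 × 2.446e5 = 2.051e4 J.
Time: 2.051e4 J / 11.3 W = 1800 s.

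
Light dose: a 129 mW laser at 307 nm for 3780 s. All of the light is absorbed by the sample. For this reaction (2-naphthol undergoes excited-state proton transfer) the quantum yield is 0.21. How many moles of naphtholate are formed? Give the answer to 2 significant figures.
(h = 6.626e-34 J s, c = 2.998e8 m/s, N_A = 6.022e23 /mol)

Photon energy at 307 nm: hc/λ = (6.626e-34)(2.998e8)/(307e-9) = 6.471e-19 J.
Energy delivered: (129 mW)(3780 s) = 487.6 J.
Photons incident: 487.6 / 6.471e-19 = 7.535e20, i.e. 7.535e20/6.022e23 = 0.001251 mol.
Product: Φ × n_abs = 0.21 × 0.001251 = 2.627e-4 mol.

2.6e-4 mol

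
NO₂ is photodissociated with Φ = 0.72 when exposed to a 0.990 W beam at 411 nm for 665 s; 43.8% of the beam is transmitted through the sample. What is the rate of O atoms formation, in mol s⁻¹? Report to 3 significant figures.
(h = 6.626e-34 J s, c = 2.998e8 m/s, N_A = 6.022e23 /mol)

1.38e-6 mol s⁻¹

Photon energy at 411 nm: hc/λ = (6.626e-34)(2.998e8)/(411e-9) = 4.833e-19 J.
Energy delivered: (0.990 W)(665 s) = 658.4 J.
Photons incident: 658.4 / 4.833e-19 = 1.362e21, i.e. 1.362e21/6.022e23 = 0.002262 mol.
Fraction absorbed: 1 − 43.8/100 = 0.5620.
Photons absorbed: 0.5620 × 0.002262 = 0.001271 mol.
Product formed: 0.72 × 0.001271 = 9.151e-4 mol.
Rate: 9.151e-4 / 665 s = 1.38e-6 mol s⁻¹.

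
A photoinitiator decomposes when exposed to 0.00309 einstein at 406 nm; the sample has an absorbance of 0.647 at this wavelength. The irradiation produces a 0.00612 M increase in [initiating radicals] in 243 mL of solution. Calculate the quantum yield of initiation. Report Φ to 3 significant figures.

Φ = 0.621

Product: (0.00612 M)(0.243 L) = 0.001487 mol.
Fraction absorbed: 1 − 10^(−0.647) = 0.7746.
Photons absorbed: 0.7746 × 0.00309 = 0.002394 mol.
Φ = 0.001487 mol / 0.002394 mol photons = 0.621.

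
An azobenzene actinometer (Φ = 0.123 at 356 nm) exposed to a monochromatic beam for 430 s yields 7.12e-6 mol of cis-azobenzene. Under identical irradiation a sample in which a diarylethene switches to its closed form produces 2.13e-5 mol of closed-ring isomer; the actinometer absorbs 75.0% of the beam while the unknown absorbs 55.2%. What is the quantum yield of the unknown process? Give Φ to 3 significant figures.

Φ = 0.500

Photons absorbed by the actinometer: 7.12e-6 / 0.123 = 5.789e-5 mol.
Incident flux: 5.789e-5 / 0.750 = 7.719e-5 einstein.
Absorbed by unknown: 0.552 × 7.719e-5 = 4.261e-5 mol.
Φ(unknown) = 2.13e-5 / 4.261e-5 = 0.500.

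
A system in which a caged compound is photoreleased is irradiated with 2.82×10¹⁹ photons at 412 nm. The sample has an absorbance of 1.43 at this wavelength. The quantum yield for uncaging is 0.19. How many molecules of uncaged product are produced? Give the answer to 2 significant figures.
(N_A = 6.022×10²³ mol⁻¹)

Moles of photons: 2.82×10¹⁹ / 6.022×10²³ = 4.683×10⁻⁵ mol.
Fraction absorbed: 1 − 10^(−1.43) = 0.9628.
Photons absorbed: 0.9628 × 4.683×10⁻⁵ = 4.509×10⁻⁵ mol.
Product: Φ × n_abs = 0.19 × 4.509×10⁻⁵ = 8.567×10⁻⁶ mol.
As a count: 8.567×10⁻⁶ × 6.022×10²³ = 5.2×10¹⁸.

5.2×10¹⁸ molecules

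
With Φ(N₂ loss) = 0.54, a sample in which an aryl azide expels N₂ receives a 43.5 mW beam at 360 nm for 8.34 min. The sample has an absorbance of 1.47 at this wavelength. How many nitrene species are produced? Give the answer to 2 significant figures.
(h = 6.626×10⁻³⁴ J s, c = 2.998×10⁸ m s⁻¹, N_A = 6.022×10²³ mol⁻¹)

2.1×10¹⁹ species

Photon energy at 360 nm: hc/λ = (6.626×10⁻³⁴)(2.998×10⁸)/(360×10⁻⁹) = 5.518×10⁻¹⁹ J.
Energy delivered: (43.5 mW)(500.4 s) = 21.77 J.
Photons incident: 21.77 / 5.518×10⁻¹⁹ = 3.945×10¹⁹, i.e. 3.945×10¹⁹/6.022×10²³ = 6.551×10⁻⁵ mol.
Fraction absorbed: 1 − 10^(−1.47) = 0.9661.
Photons absorbed: 0.9661 × 6.551×10⁻⁵ = 6.329×10⁻⁵ mol.
Product: Φ × n_abs = 0.54 × 6.329×10⁻⁵ = 3.418×10⁻⁵ mol.
As a count: 3.418×10⁻⁵ × 6.022×10²³ = 2.1×10¹⁹.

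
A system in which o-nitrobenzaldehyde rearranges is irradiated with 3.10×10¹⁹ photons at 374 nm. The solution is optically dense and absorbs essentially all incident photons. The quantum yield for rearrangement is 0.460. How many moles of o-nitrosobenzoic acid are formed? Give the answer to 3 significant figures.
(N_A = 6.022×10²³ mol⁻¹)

Moles of photons: 3.10×10¹⁹ / 6.022×10²³ = 5.148×10⁻⁵ mol.
Product: Φ × n_abs = 0.460 × 5.148×10⁻⁵ = 2.368×10⁻⁵ mol.

2.37×10⁻⁵ mol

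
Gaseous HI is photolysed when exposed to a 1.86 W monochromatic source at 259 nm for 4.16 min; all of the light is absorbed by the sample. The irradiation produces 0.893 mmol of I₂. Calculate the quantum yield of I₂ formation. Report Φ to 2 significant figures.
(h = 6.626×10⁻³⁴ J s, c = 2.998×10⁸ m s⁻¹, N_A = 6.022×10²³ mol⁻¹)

Φ = 0.89

Product: 0.893 mmol = 8.93×10⁻⁴ mol.
Photon energy at 259 nm: hc/λ = (6.626×10⁻³⁴)(2.998×10⁸)/(259×10⁻⁹) = 7.670×10⁻¹⁹ J.
Energy delivered: (1.86 W)(249.6 s) = 464.3 J.
Photons incident: 464.3 / 7.670×10⁻¹⁹ = 6.053×10²⁰, i.e. 6.053×10²⁰/6.022×10²³ = 0.001005 mol.
Φ = 8.93×10⁻⁴ mol / 0.001005 mol photons = 0.89.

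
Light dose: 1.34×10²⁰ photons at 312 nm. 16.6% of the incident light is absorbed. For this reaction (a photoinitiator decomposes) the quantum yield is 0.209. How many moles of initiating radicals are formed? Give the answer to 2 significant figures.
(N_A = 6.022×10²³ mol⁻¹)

Moles of photons: 1.34×10²⁰ / 6.022×10²³ = 2.225×10⁻⁴ mol.
Photons absorbed: 0.166 × 2.225×10⁻⁴ = 3.694×10⁻⁵ mol.
Product: Φ × n_abs = 0.209 × 3.694×10⁻⁵ = 7.720×10⁻⁶ mol.

7.7×10⁻⁶ mol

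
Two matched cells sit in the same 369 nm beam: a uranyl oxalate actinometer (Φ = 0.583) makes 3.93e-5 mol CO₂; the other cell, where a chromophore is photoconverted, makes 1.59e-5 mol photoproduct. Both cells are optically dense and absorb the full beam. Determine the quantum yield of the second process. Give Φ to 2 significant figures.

Photons absorbed by the actinometer: 3.93e-5 / 0.583 = 6.741e-5 mol.
Φ(unknown) = 1.59e-5 / 6.741e-5 = 0.24.

Φ = 0.24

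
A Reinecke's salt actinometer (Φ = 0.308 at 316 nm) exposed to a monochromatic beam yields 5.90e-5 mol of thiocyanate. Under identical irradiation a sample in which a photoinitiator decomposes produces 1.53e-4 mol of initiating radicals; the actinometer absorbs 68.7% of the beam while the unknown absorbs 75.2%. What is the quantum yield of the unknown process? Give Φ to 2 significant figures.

Photons absorbed by the actinometer: 5.90e-5 / 0.308 = 1.916e-4 mol.
Incident flux: 1.916e-4 / 0.687 = 2.789e-4 einstein.
Absorbed by unknown: 0.752 × 2.789e-4 = 2.097e-4 mol.
Φ(unknown) = 1.53e-4 / 2.097e-4 = 0.73.

Φ = 0.73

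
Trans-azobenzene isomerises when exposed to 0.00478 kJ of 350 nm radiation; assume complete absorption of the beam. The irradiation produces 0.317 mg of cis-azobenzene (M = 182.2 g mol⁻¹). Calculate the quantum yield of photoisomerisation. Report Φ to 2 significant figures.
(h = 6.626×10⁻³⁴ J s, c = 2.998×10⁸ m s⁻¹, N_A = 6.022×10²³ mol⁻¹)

Product: 0.317 mg / 182.2 g mol⁻¹ = 1.740×10⁻⁶ mol.
Photon energy at 350 nm: hc/λ = (6.626×10⁻³⁴)(2.998×10⁸)/(350×10⁻⁹) = 5.676×10⁻¹⁹ J.
Incident energy: 0.00478 kJ = 4.78 J.
Photons incident: 4.78 / 5.676×10⁻¹⁹ = 8.421×10¹⁸, i.e. 8.421×10¹⁸/6.022×10²³ = 1.398×10⁻⁵ mol.
Φ = 1.740×10⁻⁶ mol / 1.398×10⁻⁵ mol photons = 0.12.

Φ = 0.12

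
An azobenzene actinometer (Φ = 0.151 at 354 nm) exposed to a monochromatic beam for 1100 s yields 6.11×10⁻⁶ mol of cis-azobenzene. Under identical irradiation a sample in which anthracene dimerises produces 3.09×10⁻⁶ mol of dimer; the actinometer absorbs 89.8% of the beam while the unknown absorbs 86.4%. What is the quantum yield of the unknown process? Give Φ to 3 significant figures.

Photons absorbed by the actinometer: 6.11×10⁻⁶ / 0.151 = 4.046×10⁻⁵ mol.
Incident flux: 4.046×10⁻⁵ / 0.898 = 4.506×10⁻⁵ einstein.
Absorbed by unknown: 0.864 × 4.506×10⁻⁵ = 3.893×10⁻⁵ mol.
Φ(unknown) = 3.09×10⁻⁶ / 3.893×10⁻⁵ = 0.0794.

Φ = 0.0794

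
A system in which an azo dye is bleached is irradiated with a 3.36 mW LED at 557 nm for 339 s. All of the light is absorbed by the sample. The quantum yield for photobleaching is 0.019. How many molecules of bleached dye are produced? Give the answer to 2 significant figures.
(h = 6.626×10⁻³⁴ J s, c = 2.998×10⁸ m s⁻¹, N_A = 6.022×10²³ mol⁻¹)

6.1×10¹⁶ molecules

Photon energy at 557 nm: hc/λ = (6.626×10⁻³⁴)(2.998×10⁸)/(557×10⁻⁹) = 3.566×10⁻¹⁹ J.
Energy delivered: (3.36 mW)(339 s) = 1.139 J.
Photons incident: 1.139 / 3.566×10⁻¹⁹ = 3.194×10¹⁸, i.e. 3.194×10¹⁸/6.022×10²³ = 5.304×10⁻⁶ mol.
Product: Φ × n_abs = 0.019 × 5.304×10⁻⁶ = 1.008×10⁻⁷ mol.
As a count: 1.008×10⁻⁷ × 6.022×10²³ = 6.1×10¹⁶.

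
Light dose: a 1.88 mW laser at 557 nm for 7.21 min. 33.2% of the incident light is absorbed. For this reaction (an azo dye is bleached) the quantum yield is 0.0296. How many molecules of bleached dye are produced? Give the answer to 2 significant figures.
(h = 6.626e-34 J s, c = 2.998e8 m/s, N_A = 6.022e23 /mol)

2.2e16 molecules

Photon energy at 557 nm: hc/λ = (6.626e-34)(2.998e8)/(557e-9) = 3.566e-19 J.
Energy delivered: (1.88 mW)(432.6 s) = 0.8133 J.
Photons incident: 0.8133 / 3.566e-19 = 2.281e18, i.e. 2.281e18/6.022e23 = 3.788e-6 mol.
Photons absorbed: 0.332 × 3.788e-6 = 1.258e-6 mol.
Product: Φ × n_abs = 0.0296 × 1.258e-6 = 3.724e-8 mol.
As a count: 3.724e-8 × 6.022e23 = 2.2e16.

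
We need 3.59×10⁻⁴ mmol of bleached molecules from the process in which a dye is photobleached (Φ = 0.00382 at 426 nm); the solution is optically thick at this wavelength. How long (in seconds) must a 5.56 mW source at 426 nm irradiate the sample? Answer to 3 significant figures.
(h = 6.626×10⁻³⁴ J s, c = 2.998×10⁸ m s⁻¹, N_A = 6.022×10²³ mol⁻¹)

Product: 3.59×10⁻⁴ mmol = 3.59×10⁻⁷ mol.
Photons that must be absorbed: 3.59×10⁻⁷ / 0.00382 = 9.398×10⁻⁵ mol.
Photon energy: hc/λ = 4.663×10⁻¹⁹ J; per mole, 2.808×10⁵ J mol⁻¹.
Energy required: 9.398×10⁻⁵ × 2.808×10⁵ = 26.39 J.
Time: 26.39 J / 0.00556 W = 4750 s.

t ≈ 4750 s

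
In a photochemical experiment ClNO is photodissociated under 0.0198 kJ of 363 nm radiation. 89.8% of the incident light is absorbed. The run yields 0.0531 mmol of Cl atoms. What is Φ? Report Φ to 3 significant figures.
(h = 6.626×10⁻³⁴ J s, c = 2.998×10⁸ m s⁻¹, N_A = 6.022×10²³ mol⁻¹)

Φ = 0.984

Product: 0.0531 mmol = 5.31×10⁻⁵ mol.
Photon energy at 363 nm: hc/λ = (6.626×10⁻³⁴)(2.998×10⁸)/(363×10⁻⁹) = 5.472×10⁻¹⁹ J.
Incident energy: 0.0198 kJ = 19.8 J.
Photons incident: 19.8 / 5.472×10⁻¹⁹ = 3.618×10¹⁹, i.e. 3.618×10¹⁹/6.022×10²³ = 6.008×10⁻⁵ mol.
Photons absorbed: 0.898 × 6.008×10⁻⁵ = 5.395×10⁻⁵ mol.
Φ = 5.31×10⁻⁵ mol / 5.395×10⁻⁵ mol photons = 0.984.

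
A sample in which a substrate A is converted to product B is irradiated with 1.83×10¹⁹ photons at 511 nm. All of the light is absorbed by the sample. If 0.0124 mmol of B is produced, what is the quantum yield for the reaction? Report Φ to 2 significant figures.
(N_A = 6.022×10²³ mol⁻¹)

Product: 0.0124 mmol = 1.24×10⁻⁵ mol.
Moles of photons: 1.83×10¹⁹ / 6.022×10²³ = 3.039×10⁻⁵ mol.
Φ = 1.24×10⁻⁵ mol / 3.039×10⁻⁵ mol photons = 0.41.

Φ = 0.41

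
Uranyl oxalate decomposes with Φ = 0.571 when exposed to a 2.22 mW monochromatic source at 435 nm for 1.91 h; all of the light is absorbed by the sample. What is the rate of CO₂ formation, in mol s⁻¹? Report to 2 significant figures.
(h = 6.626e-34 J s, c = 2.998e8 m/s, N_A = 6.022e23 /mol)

4.6e-9 mol s⁻¹

Photon energy at 435 nm: hc/λ = (6.626e-34)(2.998e8)/(435e-9) = 4.567e-19 J.
Energy delivered: (2.22 mW)(6876 s) = 15.26 J.
Photons incident: 15.26 / 4.567e-19 = 3.341e19, i.e. 3.341e19/6.022e23 = 5.548e-5 mol.
Product formed: 0.571 × 5.548e-5 = 3.168e-5 mol.
Rate: 3.168e-5 / 6876 s = 4.6e-9 mol s⁻¹.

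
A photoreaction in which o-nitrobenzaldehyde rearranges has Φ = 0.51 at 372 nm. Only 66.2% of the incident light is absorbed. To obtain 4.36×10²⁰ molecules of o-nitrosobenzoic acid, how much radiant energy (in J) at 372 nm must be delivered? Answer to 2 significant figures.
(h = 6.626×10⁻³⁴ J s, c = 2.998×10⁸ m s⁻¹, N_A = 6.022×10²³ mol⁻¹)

Product: 4.36×10²⁰ / 6.022×10²³ = 7.240×10⁻⁴ mol.
Photons that must be absorbed: 7.240×10⁻⁴ / 0.51 = 0.001420 mol.
Incident photons needed: 0.001420 / 0.662 = 0.002145 mol.
Photon energy: hc/λ = 5.340×10⁻¹⁹ J; per mole, 3.216×10⁵ J mol⁻¹.
Energy required: 0.002145 × 3.216×10⁵ = 690 J.

690 J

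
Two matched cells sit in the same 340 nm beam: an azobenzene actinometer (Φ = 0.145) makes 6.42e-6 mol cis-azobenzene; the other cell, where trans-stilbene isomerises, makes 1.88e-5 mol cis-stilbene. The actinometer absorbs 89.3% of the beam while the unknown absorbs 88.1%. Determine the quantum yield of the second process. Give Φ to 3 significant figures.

Photons absorbed by the actinometer: 6.42e-6 / 0.145 = 4.428e-5 mol.
Incident flux: 4.428e-5 / 0.893 = 4.959e-5 einstein.
Absorbed by unknown: 0.881 × 4.959e-5 = 4.369e-5 mol.
Φ(unknown) = 1.88e-5 / 4.369e-5 = 0.430.

Φ = 0.430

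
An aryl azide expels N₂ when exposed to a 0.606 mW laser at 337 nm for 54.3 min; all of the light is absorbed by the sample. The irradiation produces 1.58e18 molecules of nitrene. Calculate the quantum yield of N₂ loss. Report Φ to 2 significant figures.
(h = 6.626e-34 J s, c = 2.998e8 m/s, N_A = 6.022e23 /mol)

Φ = 0.47

Product: 1.58e18 / 6.022e23 = 2.624e-6 mol.
Photon energy at 337 nm: hc/λ = (6.626e-34)(2.998e8)/(337e-9) = 5.895e-19 J.
Energy delivered: (0.606 mW)(3258 s) = 1.974 J.
Photons incident: 1.974 / 5.895e-19 = 3.349e18, i.e. 3.349e18/6.022e23 = 5.561e-6 mol.
Φ = 2.624e-6 mol / 5.561e-6 mol photons = 0.47.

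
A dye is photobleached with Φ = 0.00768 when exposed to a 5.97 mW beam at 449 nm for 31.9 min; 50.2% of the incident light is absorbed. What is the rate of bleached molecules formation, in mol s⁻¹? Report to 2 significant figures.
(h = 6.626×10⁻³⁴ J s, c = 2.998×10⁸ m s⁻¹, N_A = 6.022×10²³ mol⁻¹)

8.6×10⁻¹¹ mol s⁻¹

Photon energy at 449 nm: hc/λ = (6.626×10⁻³⁴)(2.998×10⁸)/(449×10⁻⁹) = 4.424×10⁻¹⁹ J.
Energy delivered: (5.97 mW)(1914 s) = 11.43 J.
Photons incident: 11.43 / 4.424×10⁻¹⁹ = 2.584×10¹⁹, i.e. 2.584×10¹⁹/6.022×10²³ = 4.291×10⁻⁵ mol.
Photons absorbed: 0.502 × 4.291×10⁻⁵ = 2.154×10⁻⁵ mol.
Product formed: 0.00768 × 2.154×10⁻⁵ = 1.654×10⁻⁷ mol.
Rate: 1.654×10⁻⁷ / 1914 s = 8.6×10⁻¹¹ mol s⁻¹.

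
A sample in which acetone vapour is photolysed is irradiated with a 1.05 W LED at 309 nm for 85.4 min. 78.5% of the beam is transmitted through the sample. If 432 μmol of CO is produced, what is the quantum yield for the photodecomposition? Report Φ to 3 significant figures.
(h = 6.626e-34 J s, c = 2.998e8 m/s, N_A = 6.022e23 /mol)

Φ = 0.145

Product: 432 μmol = 4.32e-4 mol.
Photon energy at 309 nm: hc/λ = (6.626e-34)(2.998e8)/(309e-9) = 6.429e-19 J.
Energy delivered: (1.05 W)(5124 s) = 5380 J.
Photons incident: 5380 / 6.429e-19 = 8.368e21, i.e. 8.368e21/6.022e23 = 0.01390 mol.
Fraction absorbed: 1 − 78.5/100 = 0.2150.
Photons absorbed: 0.2150 × 0.01390 = 0.002989 mol.
Φ = 4.32e-4 mol / 0.002989 mol photons = 0.145.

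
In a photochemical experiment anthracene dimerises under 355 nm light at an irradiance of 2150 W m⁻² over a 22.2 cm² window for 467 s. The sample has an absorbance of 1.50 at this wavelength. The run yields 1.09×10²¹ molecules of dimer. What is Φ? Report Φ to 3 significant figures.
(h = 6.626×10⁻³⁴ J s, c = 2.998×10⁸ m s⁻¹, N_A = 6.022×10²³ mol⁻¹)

Φ = 0.283

Product: 1.09×10²¹ / 6.022×10²³ = 0.001810 mol.
Photon energy at 355 nm: hc/λ = (6.626×10⁻³⁴)(2.998×10⁸)/(355×10⁻⁹) = 5.596×10⁻¹⁹ J.
Energy delivered: (2150 W m⁻²)(22.2×10⁻⁴ m²)(467 s) = 2229 J.
Photons incident: 2229 / 5.596×10⁻¹⁹ = 3.983×10²¹, i.e. 3.983×10²¹/6.022×10²³ = 0.006614 mol.
Fraction absorbed: 1 − 10^(−1.50) = 0.9684.
Photons absorbed: 0.9684 × 0.006614 = 0.006405 mol.
Φ = 0.001810 mol / 0.006405 mol photons = 0.283.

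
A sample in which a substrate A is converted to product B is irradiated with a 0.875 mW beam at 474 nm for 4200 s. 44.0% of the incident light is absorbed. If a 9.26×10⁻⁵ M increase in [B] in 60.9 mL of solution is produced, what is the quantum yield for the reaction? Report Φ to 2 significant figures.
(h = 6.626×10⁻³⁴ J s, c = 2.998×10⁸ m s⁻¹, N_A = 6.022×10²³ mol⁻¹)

Product: (9.26×10⁻⁵ M)(0.0609 L) = 5.639×10⁻⁶ mol.
Photon energy at 474 nm: hc/λ = (6.626×10⁻³⁴)(2.998×10⁸)/(474×10⁻⁹) = 4.191×10⁻¹⁹ J.
Energy delivered: (0.875 mW)(4200 s) = 3.675 J.
Photons incident: 3.675 / 4.191×10⁻¹⁹ = 8.769×10¹⁸, i.e. 8.769×10¹⁸/6.022×10²³ = 1.456×10⁻⁵ mol.
Photons absorbed: 0.440 × 1.456×10⁻⁵ = 6.406×10⁻⁶ mol.
Φ = 5.639×10⁻⁶ mol / 6.406×10⁻⁶ mol photons = 0.88.

Φ = 0.88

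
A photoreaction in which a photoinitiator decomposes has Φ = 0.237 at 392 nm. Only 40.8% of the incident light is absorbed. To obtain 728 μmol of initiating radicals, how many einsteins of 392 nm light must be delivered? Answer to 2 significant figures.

Product: 728 μmol = 7.28×10⁻⁴ mol.
Photons that must be absorbed: 7.28×10⁻⁴ / 0.237 = 0.003072 mol.
Incident photons needed: 0.003072 / 0.408 = 0.007529 mol.

0.0075 einstein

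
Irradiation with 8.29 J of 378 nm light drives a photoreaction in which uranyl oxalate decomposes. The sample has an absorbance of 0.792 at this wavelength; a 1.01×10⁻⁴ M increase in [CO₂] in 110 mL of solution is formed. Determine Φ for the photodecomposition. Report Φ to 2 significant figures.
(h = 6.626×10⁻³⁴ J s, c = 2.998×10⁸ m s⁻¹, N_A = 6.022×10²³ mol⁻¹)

Product: (1.01×10⁻⁴ M)(0.11 L) = 1.111×10⁻⁵ mol.
Photon energy at 378 nm: hc/λ = (6.626×10⁻³⁴)(2.998×10⁸)/(378×10⁻⁹) = 5.255×10⁻¹⁹ J.
Photons incident: 8.29 / 5.255×10⁻¹⁹ = 1.578×10¹⁹, i.e. 1.578×10¹⁹/6.022×10²³ = 2.620×10⁻⁵ mol.
Fraction absorbed: 1 − 10^(−0.792) = 0.8386.
Photons absorbed: 0.8386 × 2.620×10⁻⁵ = 2.197×10⁻⁵ mol.
Φ = 1.111×10⁻⁵ mol / 2.197×10⁻⁵ mol photons = 0.51.

Φ = 0.51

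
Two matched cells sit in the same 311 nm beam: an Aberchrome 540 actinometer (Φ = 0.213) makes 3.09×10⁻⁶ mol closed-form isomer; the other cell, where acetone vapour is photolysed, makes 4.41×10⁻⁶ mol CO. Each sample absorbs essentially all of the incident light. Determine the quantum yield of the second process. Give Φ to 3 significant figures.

Φ = 0.304

Photons absorbed by the actinometer: 3.09×10⁻⁶ / 0.213 = 1.451×10⁻⁵ mol.
Φ(unknown) = 4.41×10⁻⁶ / 1.451×10⁻⁵ = 0.304.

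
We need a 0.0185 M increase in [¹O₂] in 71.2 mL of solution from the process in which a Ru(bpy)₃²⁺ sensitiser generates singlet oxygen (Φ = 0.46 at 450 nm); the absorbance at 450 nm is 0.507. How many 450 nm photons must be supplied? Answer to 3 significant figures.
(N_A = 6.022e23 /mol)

2.50e21 photons

Product: (0.0185 M)(0.0712 L) = 0.001317 mol.
Photons that must be absorbed: 0.001317 / 0.46 = 0.002863 mol.
Fraction absorbed: 1 − 10^(−0.507) = 0.6888.
Incident photons needed: 0.002863 / 0.6888 = 0.004157 mol.
Photon count: 0.004157 × 6.022e23 = 2.50e21.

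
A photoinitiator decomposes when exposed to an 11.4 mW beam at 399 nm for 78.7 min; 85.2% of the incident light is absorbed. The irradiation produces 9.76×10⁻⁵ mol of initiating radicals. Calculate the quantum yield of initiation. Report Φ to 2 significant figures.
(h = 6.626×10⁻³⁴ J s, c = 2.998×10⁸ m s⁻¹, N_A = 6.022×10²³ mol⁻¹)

Photon energy at 399 nm: hc/λ = (6.626×10⁻³⁴)(2.998×10⁸)/(399×10⁻⁹) = 4.979×10⁻¹⁹ J.
Energy delivered: (11.4 mW)(4722 s) = 53.83 J.
Photons incident: 53.83 / 4.979×10⁻¹⁹ = 1.081×10²⁰, i.e. 1.081×10²⁰/6.022×10²³ = 1.795×10⁻⁴ mol.
Photons absorbed: 0.852 × 1.795×10⁻⁴ = 1.529×10⁻⁴ mol.
Φ = 9.76×10⁻⁵ mol / 1.529×10⁻⁴ mol photons = 0.64.

Φ = 0.64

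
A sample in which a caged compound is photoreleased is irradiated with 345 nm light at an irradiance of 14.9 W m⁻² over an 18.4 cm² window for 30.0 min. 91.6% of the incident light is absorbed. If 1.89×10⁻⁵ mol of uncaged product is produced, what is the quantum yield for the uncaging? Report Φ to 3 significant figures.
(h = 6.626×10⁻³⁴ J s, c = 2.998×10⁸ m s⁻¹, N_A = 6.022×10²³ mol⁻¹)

Φ = 0.145

Photon energy at 345 nm: hc/λ = (6.626×10⁻³⁴)(2.998×10⁸)/(345×10⁻⁹) = 5.758×10⁻¹⁹ J.
Energy delivered: (14.9 W m⁻²)(18.4×10⁻⁴ m²)(1800 s) = 49.35 J.
Photons incident: 49.35 / 5.758×10⁻¹⁹ = 8.571×10¹⁹, i.e. 8.571×10¹⁹/6.022×10²³ = 1.423×10⁻⁴ mol.
Photons absorbed: 0.916 × 1.423×10⁻⁴ = 1.303×10⁻⁴ mol.
Φ = 1.89×10⁻⁵ mol / 1.303×10⁻⁴ mol photons = 0.145.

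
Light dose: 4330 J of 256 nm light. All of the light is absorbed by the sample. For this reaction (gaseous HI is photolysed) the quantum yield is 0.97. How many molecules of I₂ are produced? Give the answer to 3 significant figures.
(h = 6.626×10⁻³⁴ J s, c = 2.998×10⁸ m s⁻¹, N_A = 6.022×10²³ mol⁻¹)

Photon energy at 256 nm: hc/λ = (6.626×10⁻³⁴)(2.998×10⁸)/(256×10⁻⁹) = 7.760×10⁻¹⁹ J.
Photons incident: 4330 / 7.760×10⁻¹⁹ = 5.580×10²¹, i.e. 5.580×10²¹/6.022×10²³ = 0.009266 mol.
Product: Φ × n_abs = 0.97 × 0.009266 = 0.008988 mol.
As a count: 0.008988 × 6.022×10²³ = 5.41×10²¹.

5.41×10²¹ molecules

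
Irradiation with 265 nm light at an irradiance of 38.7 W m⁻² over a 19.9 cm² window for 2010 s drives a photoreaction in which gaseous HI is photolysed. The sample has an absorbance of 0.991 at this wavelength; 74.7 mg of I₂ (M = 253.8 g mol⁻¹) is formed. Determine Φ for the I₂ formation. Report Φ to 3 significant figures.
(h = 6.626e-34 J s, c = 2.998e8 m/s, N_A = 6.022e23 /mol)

Φ = 0.956

Product: 74.7 mg / 253.8 g mol⁻¹ = 2.943e-4 mol.
Photon energy at 265 nm: hc/λ = (6.626e-34)(2.998e8)/(265e-9) = 7.496e-19 J.
Energy delivered: (38.7 W m⁻²)(19.9e-4 m²)(2010 s) = 154.8 J.
Photons incident: 154.8 / 7.496e-19 = 2.065e20, i.e. 2.065e20/6.022e23 = 3.429e-4 mol.
Fraction absorbed: 1 − 10^(−0.991) = 0.8979.
Photons absorbed: 0.8979 × 3.429e-4 = 3.079e-4 mol.
Φ = 2.943e-4 mol / 3.079e-4 mol photons = 0.956.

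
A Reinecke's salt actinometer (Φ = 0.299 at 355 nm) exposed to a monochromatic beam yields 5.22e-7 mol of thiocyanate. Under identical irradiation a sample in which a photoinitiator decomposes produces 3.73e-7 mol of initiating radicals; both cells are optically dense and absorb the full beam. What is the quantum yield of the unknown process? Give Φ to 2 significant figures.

Φ = 0.21

Photons absorbed by the actinometer: 5.22e-7 / 0.299 = 1.746e-6 mol.
Φ(unknown) = 3.73e-7 / 1.746e-6 = 0.21.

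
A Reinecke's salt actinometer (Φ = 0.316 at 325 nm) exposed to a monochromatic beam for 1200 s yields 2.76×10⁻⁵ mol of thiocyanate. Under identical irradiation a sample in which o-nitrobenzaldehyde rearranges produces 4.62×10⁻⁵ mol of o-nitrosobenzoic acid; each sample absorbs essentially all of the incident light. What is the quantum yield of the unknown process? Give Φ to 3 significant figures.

Φ = 0.529

Photons absorbed by the actinometer: 2.76×10⁻⁵ / 0.316 = 8.734×10⁻⁵ mol.
Φ(unknown) = 4.62×10⁻⁵ / 8.734×10⁻⁵ = 0.529.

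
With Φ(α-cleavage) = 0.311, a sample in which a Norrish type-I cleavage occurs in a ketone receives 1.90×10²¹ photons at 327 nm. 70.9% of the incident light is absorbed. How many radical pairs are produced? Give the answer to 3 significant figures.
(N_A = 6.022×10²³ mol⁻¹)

Moles of photons: 1.90×10²¹ / 6.022×10²³ = 0.003155 mol.
Photons absorbed: 0.709 × 0.003155 = 0.002237 mol.
Product: Φ × n_abs = 0.311 × 0.002237 = 6.957×10⁻⁴ mol.
As a count: 6.957×10⁻⁴ × 6.022×10²³ = 4.19×10²⁰.

4.19×10²⁰ radical pairs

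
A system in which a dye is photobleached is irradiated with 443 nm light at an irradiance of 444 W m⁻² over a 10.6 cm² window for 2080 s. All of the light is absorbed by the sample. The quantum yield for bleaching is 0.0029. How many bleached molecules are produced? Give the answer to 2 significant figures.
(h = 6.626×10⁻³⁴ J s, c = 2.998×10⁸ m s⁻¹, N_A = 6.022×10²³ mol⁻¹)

6.3×10¹⁸ bleached molecules

Photon energy at 443 nm: hc/λ = (6.626×10⁻³⁴)(2.998×10⁸)/(443×10⁻⁹) = 4.484×10⁻¹⁹ J.
Energy delivered: (444 W m⁻²)(10.6×10⁻⁴ m²)(2080 s) = 978.9 J.
Photons incident: 978.9 / 4.484×10⁻¹⁹ = 2.183×10²¹, i.e. 2.183×10²¹/6.022×10²³ = 0.003625 mol.
Product: Φ × n_abs = 0.0029 × 0.003625 = 1.051×10⁻⁵ mol.
As a count: 1.051×10⁻⁵ × 6.022×10²³ = 6.3×10¹⁸.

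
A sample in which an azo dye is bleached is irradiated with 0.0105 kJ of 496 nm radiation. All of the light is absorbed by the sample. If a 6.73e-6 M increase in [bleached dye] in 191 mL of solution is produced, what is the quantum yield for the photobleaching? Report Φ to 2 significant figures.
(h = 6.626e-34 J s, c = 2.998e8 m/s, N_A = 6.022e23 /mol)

Product: (6.73e-6 M)(0.191 L) = 1.285e-6 mol.
Photon energy at 496 nm: hc/λ = (6.626e-34)(2.998e8)/(496e-9) = 4.005e-19 J.
Incident energy: 0.0105 kJ = 10.5 J.
Photons incident: 10.5 / 4.005e-19 = 2.622e19, i.e. 2.622e19/6.022e23 = 4.354e-5 mol.
Φ = 1.285e-6 mol / 4.354e-5 mol photons = 0.030.

Φ = 0.030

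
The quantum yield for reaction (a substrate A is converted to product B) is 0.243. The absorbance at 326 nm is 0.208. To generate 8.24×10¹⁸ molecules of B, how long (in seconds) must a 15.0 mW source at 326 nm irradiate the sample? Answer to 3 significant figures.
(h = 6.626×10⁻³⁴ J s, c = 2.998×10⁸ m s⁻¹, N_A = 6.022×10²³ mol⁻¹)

t ≈ 3620 s

Product: 8.24×10¹⁸ / 6.022×10²³ = 1.368×10⁻⁵ mol.
Photons that must be absorbed: 1.368×10⁻⁵ / 0.243 = 5.630×10⁻⁵ mol.
Fraction absorbed: 1 − 10^(−0.208) = 0.3806.
Incident photons needed: 5.630×10⁻⁵ / 0.3806 = 1.479×10⁻⁴ mol.
Photon energy: hc/λ = 6.093×10⁻¹⁹ J; per mole, 3.669×10⁵ J mol⁻¹.
Energy required: 1.479×10⁻⁴ × 3.669×10⁵ = 54.26 J.
Time: 54.26 J / 0.015 W = 3620 s.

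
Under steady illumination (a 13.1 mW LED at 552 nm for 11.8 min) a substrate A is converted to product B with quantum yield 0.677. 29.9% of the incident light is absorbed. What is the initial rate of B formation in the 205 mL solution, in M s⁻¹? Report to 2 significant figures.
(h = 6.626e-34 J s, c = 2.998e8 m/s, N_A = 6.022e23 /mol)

Photon energy at 552 nm: hc/λ = (6.626e-34)(2.998e8)/(552e-9) = 3.599e-19 J.
Energy delivered: (13.1 mW)(708 s) = 9.275 J.
Photons incident: 9.275 / 3.599e-19 = 2.577e19, i.e. 2.577e19/6.022e23 = 4.279e-5 mol.
Photons absorbed: 0.299 × 4.279e-5 = 1.279e-5 mol.
Product formed: 0.677 × 1.279e-5 = 8.659e-6 mol.
Rate: 8.659e-6 mol / (708 s × 0.205 L) = 6.0e-8 M s⁻¹.

6.0e-8 M s⁻¹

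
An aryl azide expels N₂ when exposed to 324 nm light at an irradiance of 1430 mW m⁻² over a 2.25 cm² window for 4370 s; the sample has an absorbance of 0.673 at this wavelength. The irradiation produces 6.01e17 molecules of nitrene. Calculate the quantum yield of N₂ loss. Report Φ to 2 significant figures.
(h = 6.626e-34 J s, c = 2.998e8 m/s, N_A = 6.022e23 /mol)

Φ = 0.33

Product: 6.01e17 / 6.022e23 = 9.980e-7 mol.
Photon energy at 324 nm: hc/λ = (6.626e-34)(2.998e8)/(324e-9) = 6.131e-19 J.
Energy delivered: (1430 mW m⁻²)(2.25e-4 m²)(4370 s) = 1.406 J.
Photons incident: 1.406 / 6.131e-19 = 2.293e18, i.e. 2.293e18/6.022e23 = 3.808e-6 mol.
Fraction absorbed: 1 − 10^(−0.673) = 0.7877.
Photons absorbed: 0.7877 × 3.808e-6 = 3.000e-6 mol.
Φ = 9.980e-7 mol / 3.000e-6 mol photons = 0.33.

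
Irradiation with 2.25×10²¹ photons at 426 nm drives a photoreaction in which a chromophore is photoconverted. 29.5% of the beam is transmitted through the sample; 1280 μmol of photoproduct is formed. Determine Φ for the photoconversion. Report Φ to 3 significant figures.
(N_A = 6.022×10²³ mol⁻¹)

Φ = 0.486

Product: 1280 μmol = 0.00128 mol.
Moles of photons: 2.25×10²¹ / 6.022×10²³ = 0.003736 mol.
Fraction absorbed: 1 − 29.5/100 = 0.7050.
Photons absorbed: 0.7050 × 0.003736 = 0.002634 mol.
Φ = 0.00128 mol / 0.002634 mol photons = 0.486.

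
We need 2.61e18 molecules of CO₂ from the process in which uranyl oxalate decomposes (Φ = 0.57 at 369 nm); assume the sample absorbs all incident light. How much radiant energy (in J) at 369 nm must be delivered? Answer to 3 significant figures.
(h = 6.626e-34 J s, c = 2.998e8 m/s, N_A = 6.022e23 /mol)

Product: 2.61e18 / 6.022e23 = 4.334e-6 mol.
Photons that must be absorbed: 4.334e-6 / 0.57 = 7.604e-6 mol.
Photon energy: hc/λ = 5.383e-19 J; per mole, 3.242e5 J mol⁻¹.
Energy required: 7.604e-6 × 3.242e5 = 2.47 J.

2.47 J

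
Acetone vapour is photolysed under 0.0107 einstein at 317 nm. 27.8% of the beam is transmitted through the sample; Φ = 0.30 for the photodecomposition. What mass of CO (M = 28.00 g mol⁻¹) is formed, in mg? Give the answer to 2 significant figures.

65 mg

Fraction absorbed: 1 − 27.8/100 = 0.7220.
Photons absorbed: 0.7220 × 0.0107 = 0.007725 mol.
Product: Φ × n_abs = 0.30 × 0.007725 = 0.002318 mol.
Mass: 0.002318 × 28.00 = 0.06490 g = 65 mg.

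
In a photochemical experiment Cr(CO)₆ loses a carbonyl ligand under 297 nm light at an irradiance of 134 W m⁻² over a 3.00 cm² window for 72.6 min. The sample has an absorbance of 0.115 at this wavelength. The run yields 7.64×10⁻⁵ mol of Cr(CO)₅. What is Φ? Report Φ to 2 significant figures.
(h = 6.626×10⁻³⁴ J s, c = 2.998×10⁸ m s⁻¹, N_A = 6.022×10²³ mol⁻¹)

Φ = 0.76

Photon energy at 297 nm: hc/λ = (6.626×10⁻³⁴)(2.998×10⁸)/(297×10⁻⁹) = 6.688×10⁻¹⁹ J.
Energy delivered: (134 W m⁻²)(3.00×10⁻⁴ m²)(4356 s) = 175.1 J.
Photons incident: 175.1 / 6.688×10⁻¹⁹ = 2.618×10²⁰, i.e. 2.618×10²⁰/6.022×10²³ = 4.347×10⁻⁴ mol.
Fraction absorbed: 1 − 10^(−0.115) = 0.2326.
Photons absorbed: 0.2326 × 4.347×10⁻⁴ = 1.011×10⁻⁴ mol.
Φ = 7.64×10⁻⁵ mol / 1.011×10⁻⁴ mol photons = 0.76.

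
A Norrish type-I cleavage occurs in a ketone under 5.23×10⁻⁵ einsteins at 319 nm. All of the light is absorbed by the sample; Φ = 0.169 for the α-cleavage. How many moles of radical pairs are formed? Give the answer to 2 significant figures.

Product: Φ × n_abs = 0.169 × 5.23×10⁻⁵ = 8.839×10⁻⁶ mol.

8.8×10⁻⁶ mol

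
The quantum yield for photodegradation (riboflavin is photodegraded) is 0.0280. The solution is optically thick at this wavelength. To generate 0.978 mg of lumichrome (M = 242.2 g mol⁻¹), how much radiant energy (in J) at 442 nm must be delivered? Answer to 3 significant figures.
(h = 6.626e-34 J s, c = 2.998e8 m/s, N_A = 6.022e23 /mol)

Product: 0.978 mg / 242.2 g mol⁻¹ = 4.038e-6 mol.
Photons that must be absorbed: 4.038e-6 / 0.0280 = 1.442e-4 mol.
Photon energy: hc/λ = 4.494e-19 J; per mole, 2.706e5 J mol⁻¹.
Energy required: 1.442e-4 × 2.706e5 = 39.0 J.

39.0 J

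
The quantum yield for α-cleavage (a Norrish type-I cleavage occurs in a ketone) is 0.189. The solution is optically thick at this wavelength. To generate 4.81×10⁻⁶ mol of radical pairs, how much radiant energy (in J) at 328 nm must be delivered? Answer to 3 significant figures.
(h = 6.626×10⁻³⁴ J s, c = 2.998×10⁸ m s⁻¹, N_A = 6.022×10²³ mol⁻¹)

Photons that must be absorbed: 4.81×10⁻⁶ / 0.189 = 2.545×10⁻⁵ mol.
Photon energy: hc/λ = 6.056×10⁻¹⁹ J; per mole, 3.647×10⁵ J mol⁻¹.
Energy required: 2.545×10⁻⁵ × 3.647×10⁵ = 9.28 J.

9.28 J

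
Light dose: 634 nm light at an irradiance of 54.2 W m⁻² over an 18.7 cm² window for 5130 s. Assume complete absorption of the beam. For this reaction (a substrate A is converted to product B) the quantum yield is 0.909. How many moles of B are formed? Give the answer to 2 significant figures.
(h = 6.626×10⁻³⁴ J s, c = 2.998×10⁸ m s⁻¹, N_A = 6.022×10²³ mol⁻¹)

Photon energy at 634 nm: hc/λ = (6.626×10⁻³⁴)(2.998×10⁸)/(634×10⁻⁹) = 3.133×10⁻¹⁹ J.
Energy delivered: (54.2 W m⁻²)(18.7×10⁻⁴ m²)(5130 s) = 519.9 J.
Photons incident: 519.9 / 3.133×10⁻¹⁹ = 1.659×10²¹, i.e. 1.659×10²¹/6.022×10²³ = 0.002755 mol.
Product: Φ × n_abs = 0.909 × 0.002755 = 0.002504 mol.

0.0025 mol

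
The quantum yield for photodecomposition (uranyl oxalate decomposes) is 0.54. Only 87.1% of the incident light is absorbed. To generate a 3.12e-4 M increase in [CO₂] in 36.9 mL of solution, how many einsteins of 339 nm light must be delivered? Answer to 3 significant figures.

Product: (3.12e-4 M)(0.0369 L) = 1.151e-5 mol.
Photons that must be absorbed: 1.151e-5 / 0.54 = 2.131e-5 mol.
Incident photons needed: 2.131e-5 / 0.871 = 2.447e-5 mol.

2.45e-5 einstein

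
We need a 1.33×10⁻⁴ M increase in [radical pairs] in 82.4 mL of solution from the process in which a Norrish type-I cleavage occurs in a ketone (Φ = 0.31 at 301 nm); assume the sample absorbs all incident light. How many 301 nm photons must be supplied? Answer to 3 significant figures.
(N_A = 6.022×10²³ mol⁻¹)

2.13×10¹⁹ photons

Product: (1.33×10⁻⁴ M)(0.0824 L) = 1.096×10⁻⁵ mol.
Photons that must be absorbed: 1.096×10⁻⁵ / 0.31 = 3.535×10⁻⁵ mol.
Photon count: 3.535×10⁻⁵ × 6.022×10²³ = 2.13×10¹⁹.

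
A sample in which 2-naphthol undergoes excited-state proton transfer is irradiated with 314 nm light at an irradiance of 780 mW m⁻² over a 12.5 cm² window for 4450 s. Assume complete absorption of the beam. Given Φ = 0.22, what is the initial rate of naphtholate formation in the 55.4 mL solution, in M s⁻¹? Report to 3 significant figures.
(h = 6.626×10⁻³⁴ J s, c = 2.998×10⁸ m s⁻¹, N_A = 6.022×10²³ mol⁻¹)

Photon energy at 314 nm: hc/λ = (6.626×10⁻³⁴)(2.998×10⁸)/(314×10⁻⁹) = 6.326×10⁻¹⁹ J.
Energy delivered: (780 mW m⁻²)(12.5×10⁻⁴ m²)(4450 s) = 4.339 J.
Photons incident: 4.339 / 6.326×10⁻¹⁹ = 6.859×10¹⁸, i.e. 6.859×10¹⁸/6.022×10²³ = 1.139×10⁻⁵ mol.
Product formed: 0.22 × 1.139×10⁻⁵ = 2.506×10⁻⁶ mol.
Rate: 2.506×10⁻⁶ mol / (4450 s × 0.0554 L) = 1.02×10⁻⁸ M s⁻¹.

1.02×10⁻⁸ M s⁻¹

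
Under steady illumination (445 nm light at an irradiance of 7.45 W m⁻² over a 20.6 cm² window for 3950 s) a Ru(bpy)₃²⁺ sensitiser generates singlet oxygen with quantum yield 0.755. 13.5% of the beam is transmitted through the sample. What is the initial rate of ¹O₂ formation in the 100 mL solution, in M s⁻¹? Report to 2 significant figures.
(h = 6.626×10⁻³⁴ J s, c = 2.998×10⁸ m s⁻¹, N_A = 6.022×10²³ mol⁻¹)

3.7×10⁻⁷ M s⁻¹

Photon energy at 445 nm: hc/λ = (6.626×10⁻³⁴)(2.998×10⁸)/(445×10⁻⁹) = 4.464×10⁻¹⁹ J.
Energy delivered: (7.45 W m⁻²)(20.6×10⁻⁴ m²)(3950 s) = 60.62 J.
Photons incident: 60.62 / 4.464×10⁻¹⁹ = 1.358×10²⁰, i.e. 1.358×10²⁰/6.022×10²³ = 2.255×10⁻⁴ mol.
Fraction absorbed: 1 − 13.5/100 = 0.8650.
Photons absorbed: 0.8650 × 2.255×10⁻⁴ = 1.951×10⁻⁴ mol.
Product formed: 0.755 × 1.951×10⁻⁴ = 1.473×10⁻⁴ mol.
Rate: 1.473×10⁻⁴ mol / (3950 s × 0.1 L) = 3.7×10⁻⁷ M s⁻¹.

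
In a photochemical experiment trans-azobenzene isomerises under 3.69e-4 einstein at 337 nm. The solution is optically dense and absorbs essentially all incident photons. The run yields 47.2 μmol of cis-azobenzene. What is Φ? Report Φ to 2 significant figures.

Product: 47.2 μmol = 4.72e-5 mol.
Φ = 4.72e-5 mol / 3.69e-4 mol photons = 0.13.

Φ = 0.13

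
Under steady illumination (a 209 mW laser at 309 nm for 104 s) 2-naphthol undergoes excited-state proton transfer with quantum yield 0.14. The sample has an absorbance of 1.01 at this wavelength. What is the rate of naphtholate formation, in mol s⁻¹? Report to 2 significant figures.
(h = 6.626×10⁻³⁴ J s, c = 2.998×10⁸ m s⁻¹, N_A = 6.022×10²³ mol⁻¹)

Photon energy at 309 nm: hc/λ = (6.626×10⁻³⁴)(2.998×10⁸)/(309×10⁻⁹) = 6.429×10⁻¹⁹ J.
Energy delivered: (209 mW)(104 s) = 21.74 J.
Photons incident: 21.74 / 6.429×10⁻¹⁹ = 3.382×10¹⁹, i.e. 3.382×10¹⁹/6.022×10²³ = 5.616×10⁻⁵ mol.
Fraction absorbed: 1 − 10^(−1.01) = 0.9023.
Photons absorbed: 0.9023 × 5.616×10⁻⁵ = 5.067×10⁻⁵ mol.
Product formed: 0.14 × 5.067×10⁻⁵ = 7.094×10⁻⁶ mol.
Rate: 7.094×10⁻⁶ / 104 s = 6.8×10⁻⁸ mol s⁻¹.

6.8×10⁻⁸ mol s⁻¹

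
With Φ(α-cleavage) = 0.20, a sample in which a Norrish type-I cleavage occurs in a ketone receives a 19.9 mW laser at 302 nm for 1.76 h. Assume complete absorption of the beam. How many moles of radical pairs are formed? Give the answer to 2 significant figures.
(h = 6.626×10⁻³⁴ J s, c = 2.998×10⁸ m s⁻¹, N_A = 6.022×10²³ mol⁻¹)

Photon energy at 302 nm: hc/λ = (6.626×10⁻³⁴)(2.998×10⁸)/(302×10⁻⁹) = 6.578×10⁻¹⁹ J.
Energy delivered: (19.9 mW)(6336 s) = 126.1 J.
Photons incident: 126.1 / 6.578×10⁻¹⁹ = 1.917×10²⁰, i.e. 1.917×10²⁰/6.022×10²³ = 3.183×10⁻⁴ mol.
Product: Φ × n_abs = 0.20 × 3.183×10⁻⁴ = 6.366×10⁻⁵ mol.

6.4×10⁻⁵ mol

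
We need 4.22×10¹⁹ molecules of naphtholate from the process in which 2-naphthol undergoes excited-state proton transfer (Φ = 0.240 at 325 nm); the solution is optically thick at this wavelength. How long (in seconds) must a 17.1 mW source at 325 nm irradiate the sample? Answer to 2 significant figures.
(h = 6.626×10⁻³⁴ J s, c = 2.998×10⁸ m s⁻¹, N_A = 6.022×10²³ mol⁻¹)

Product: 4.22×10¹⁹ / 6.022×10²³ = 7.008×10⁻⁵ mol.
Photons that must be absorbed: 7.008×10⁻⁵ / 0.240 = 2.920×10⁻⁴ mol.
Photon energy: hc/λ = 6.112×10⁻¹⁹ J; per mole, 3.681×10⁵ J mol⁻¹.
Energy required: 2.920×10⁻⁴ × 3.681×10⁵ = 107.5 J.
Time: 107.5 J / 0.0171 W = 6300 s.

t ≈ 6300 s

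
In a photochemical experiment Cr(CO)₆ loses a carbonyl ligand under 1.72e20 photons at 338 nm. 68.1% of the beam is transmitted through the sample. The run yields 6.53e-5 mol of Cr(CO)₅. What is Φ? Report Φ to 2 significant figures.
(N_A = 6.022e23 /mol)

Moles of photons: 1.72e20 / 6.022e23 = 2.856e-4 mol.
Fraction absorbed: 1 − 68.1/100 = 0.3190.
Photons absorbed: 0.3190 × 2.856e-4 = 9.111e-5 mol.
Φ = 6.53e-5 mol / 9.111e-5 mol photons = 0.72.

Φ = 0.72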